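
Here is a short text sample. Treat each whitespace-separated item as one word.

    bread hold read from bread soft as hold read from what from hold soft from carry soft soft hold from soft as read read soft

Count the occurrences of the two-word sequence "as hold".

1

Scanning the 24 overlapping bigram windows for "as hold":
  position 7–8: as hold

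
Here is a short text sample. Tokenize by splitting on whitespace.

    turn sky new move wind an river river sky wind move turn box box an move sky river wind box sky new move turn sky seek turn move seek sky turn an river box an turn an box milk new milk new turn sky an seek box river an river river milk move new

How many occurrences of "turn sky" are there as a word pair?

Scanning the 53 overlapping bigram windows for "turn sky":
  position 1–2: turn sky
  position 24–25: turn sky
  position 43–44: turn sky

3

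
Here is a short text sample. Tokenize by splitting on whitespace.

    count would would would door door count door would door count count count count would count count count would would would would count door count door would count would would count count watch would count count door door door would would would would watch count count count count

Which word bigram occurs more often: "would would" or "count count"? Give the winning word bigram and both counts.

"count count" (10 vs 9)

"would would": 9 occurrences
"count count": 10 occurrences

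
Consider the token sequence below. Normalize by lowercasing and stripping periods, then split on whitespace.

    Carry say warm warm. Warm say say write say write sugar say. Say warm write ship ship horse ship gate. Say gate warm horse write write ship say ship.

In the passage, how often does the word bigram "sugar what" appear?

0

Scanning the 28 overlapping bigram windows for "sugar what":
  (none found)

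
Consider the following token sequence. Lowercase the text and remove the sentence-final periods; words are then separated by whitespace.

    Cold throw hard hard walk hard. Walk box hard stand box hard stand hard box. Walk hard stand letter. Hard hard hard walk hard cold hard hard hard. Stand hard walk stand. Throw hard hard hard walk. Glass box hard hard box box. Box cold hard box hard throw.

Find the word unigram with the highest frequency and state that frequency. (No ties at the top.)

"hard", 22 times

Unigram frequencies (highest first):
  hard: 22
  box: 8
  walk: 6
  stand: 5
  cold: 3
  throw: 3
  … (2 more, each ≤ 1)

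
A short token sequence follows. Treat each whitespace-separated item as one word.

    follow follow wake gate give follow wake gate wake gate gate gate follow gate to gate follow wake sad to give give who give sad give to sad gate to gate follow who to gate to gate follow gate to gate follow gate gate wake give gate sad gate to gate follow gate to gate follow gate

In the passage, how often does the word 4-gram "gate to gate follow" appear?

Scanning the 54 overlapping 4-gram windows for "gate to gate follow":
  position 14–17: gate to gate follow
  position 29–32: gate to gate follow
  position 35–38: gate to gate follow
  position 39–42: gate to gate follow
  position 49–52: gate to gate follow
  position 53–56: gate to gate follow

6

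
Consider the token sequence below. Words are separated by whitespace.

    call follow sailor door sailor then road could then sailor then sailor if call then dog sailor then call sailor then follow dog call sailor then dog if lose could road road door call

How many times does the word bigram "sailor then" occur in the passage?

Scanning the 33 overlapping bigram windows for "sailor then":
  position 5–6: sailor then
  position 10–11: sailor then
  position 17–18: sailor then
  position 20–21: sailor then
  position 25–26: sailor then

5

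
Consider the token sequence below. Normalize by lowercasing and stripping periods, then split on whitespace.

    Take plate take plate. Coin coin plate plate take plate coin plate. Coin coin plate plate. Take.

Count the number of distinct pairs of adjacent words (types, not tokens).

17 tokens → 16 bigram windows in total.
Repeated bigrams (each contributes count−1 duplicates):
  coin plate: 3
  plate coin: 3
  plate take: 3
  take plate: 3
  coin coin: 2
  plate plate: 2
10 duplicate windows → 16 − 10 = 6 distinct.

6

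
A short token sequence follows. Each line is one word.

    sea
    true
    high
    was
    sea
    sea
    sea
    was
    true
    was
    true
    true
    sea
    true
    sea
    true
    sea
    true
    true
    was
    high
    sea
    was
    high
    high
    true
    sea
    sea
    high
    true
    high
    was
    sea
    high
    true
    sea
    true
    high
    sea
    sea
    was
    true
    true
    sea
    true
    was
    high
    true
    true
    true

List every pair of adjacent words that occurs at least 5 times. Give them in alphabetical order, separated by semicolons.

sea true; true sea; true true

Bigram counts meeting the condition (at least 5 times):
  sea true: 6
  true sea: 6
  true true: 5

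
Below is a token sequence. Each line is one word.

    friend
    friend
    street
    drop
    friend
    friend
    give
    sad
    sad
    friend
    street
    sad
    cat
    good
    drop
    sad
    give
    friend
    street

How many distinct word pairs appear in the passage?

15

19 tokens → 18 bigram windows in total.
Repeated bigrams (each contributes count−1 duplicates):
  friend street: 3
  friend friend: 2
3 duplicate windows → 18 − 3 = 15 distinct.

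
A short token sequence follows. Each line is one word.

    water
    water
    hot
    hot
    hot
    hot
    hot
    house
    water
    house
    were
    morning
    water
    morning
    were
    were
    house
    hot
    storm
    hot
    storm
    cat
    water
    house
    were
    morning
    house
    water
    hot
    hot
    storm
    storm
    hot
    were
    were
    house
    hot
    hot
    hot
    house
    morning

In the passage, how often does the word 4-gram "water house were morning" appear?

2

Scanning the 38 overlapping 4-gram windows for "water house were morning":
  position 9–12: water house were morning
  position 23–26: water house were morning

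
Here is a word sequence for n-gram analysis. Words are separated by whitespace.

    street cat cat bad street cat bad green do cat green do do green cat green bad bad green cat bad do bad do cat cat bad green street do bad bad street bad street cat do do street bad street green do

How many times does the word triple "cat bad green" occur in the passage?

Scanning the 41 overlapping trigram windows for "cat bad green":
  position 6–8: cat bad green
  position 26–28: cat bad green

2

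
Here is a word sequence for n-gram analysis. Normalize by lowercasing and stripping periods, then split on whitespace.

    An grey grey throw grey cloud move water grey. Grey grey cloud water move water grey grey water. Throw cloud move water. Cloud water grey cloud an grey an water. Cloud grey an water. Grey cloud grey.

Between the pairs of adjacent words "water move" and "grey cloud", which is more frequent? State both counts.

"grey cloud" (4 vs 1)

"water move": 1 occurrence
"grey cloud": 4 occurrences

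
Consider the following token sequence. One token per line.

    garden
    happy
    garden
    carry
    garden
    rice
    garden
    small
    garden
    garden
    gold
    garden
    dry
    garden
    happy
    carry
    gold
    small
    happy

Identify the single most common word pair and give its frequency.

"garden happy", 2 times

Bigram frequencies (highest first):
  garden happy: 2
  happy garden: 1
  garden carry: 1
  carry garden: 1
  garden rice: 1
  rice garden: 1
  … (11 more, each ≤ 1)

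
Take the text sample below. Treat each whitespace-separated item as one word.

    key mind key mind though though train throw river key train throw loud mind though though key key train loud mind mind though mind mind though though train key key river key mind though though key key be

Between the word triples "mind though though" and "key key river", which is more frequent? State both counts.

"mind though though": 4 occurrences
"key key river": 1 occurrence

"mind though though" (4 vs 1)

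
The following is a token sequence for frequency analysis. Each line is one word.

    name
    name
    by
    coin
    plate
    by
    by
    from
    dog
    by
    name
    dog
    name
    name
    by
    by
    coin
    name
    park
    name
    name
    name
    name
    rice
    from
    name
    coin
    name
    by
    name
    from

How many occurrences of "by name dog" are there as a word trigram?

1

Scanning the 29 overlapping trigram windows for "by name dog":
  position 10–12: by name dog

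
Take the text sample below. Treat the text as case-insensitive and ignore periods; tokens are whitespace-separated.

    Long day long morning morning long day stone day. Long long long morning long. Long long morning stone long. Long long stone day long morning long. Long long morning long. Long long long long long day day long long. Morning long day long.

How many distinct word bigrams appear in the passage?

12

43 tokens → 42 bigram windows in total.
Repeated bigrams (each contributes count−1 duplicates):
  long long: 14
  long morning: 6
  day long: 5
  morning long: 5
  long day: 4
  stone day: 2
30 duplicate windows → 42 − 30 = 12 distinct.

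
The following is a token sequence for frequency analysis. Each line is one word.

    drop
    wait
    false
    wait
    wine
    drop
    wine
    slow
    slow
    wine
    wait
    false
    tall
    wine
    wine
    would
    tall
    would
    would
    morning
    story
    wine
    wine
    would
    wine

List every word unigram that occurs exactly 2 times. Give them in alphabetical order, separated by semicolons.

drop; false; slow; tall

Unigram counts meeting the condition (exactly 2 times):
  drop: 2
  false: 2
  slow: 2
  tall: 2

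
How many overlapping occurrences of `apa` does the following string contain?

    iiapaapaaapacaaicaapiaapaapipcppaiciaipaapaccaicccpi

Sliding a length-3 window over the 52 characters (50 positions):
  position 3–5: apa
  position 6–8: apa
  position 10–12: apa
  position 23–25: apa
  position 41–43: apa

5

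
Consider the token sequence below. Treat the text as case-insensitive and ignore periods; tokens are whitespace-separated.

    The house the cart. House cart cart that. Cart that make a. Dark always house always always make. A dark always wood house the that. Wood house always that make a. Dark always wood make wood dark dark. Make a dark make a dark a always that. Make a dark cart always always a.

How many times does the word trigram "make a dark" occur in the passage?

Scanning the 52 overlapping trigram windows for "make a dark":
  position 11–13: make a dark
  position 18–20: make a dark
  position 30–32: make a dark
  position 39–41: make a dark
  position 42–44: make a dark
  position 48–50: make a dark

6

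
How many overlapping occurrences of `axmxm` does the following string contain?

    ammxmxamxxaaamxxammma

Sliding a length-5 window over the 21 characters (17 positions):
  (no match at any position)

0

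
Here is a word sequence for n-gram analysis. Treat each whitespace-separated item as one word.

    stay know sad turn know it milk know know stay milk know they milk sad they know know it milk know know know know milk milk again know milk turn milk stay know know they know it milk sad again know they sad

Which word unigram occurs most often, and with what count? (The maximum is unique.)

"know", 16 times

Unigram frequencies (highest first):
  know: 16
  milk: 9
  sad: 4
  they: 4
  stay: 3
  it: 3
  … (2 more, each ≤ 2)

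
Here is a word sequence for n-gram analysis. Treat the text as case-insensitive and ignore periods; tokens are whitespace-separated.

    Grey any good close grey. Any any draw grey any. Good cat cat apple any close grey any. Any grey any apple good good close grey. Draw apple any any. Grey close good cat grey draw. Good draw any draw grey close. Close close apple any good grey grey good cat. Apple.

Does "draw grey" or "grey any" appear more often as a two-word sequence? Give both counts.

"grey any" (5 vs 2)

"draw grey": 2 occurrences
"grey any": 5 occurrences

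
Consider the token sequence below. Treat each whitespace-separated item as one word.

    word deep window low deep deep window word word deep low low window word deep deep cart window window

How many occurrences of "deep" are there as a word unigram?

Scanning the 19 tokens for "deep":
  position 2: deep
  position 5: deep
  position 6: deep
  position 10: deep
  position 15: deep
  position 16: deep

6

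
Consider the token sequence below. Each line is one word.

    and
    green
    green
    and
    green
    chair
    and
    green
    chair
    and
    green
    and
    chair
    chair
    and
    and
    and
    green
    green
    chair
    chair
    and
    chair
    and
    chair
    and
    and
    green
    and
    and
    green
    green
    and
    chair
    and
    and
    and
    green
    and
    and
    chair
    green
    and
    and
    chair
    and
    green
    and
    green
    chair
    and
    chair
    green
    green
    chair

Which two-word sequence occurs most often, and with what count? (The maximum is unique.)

Bigram frequencies (highest first):
  and green: 10
  chair and: 9
  and and: 8
  green and: 7
  and chair: 7
  green chair: 5
  … (3 more, each ≤ 4)

"and green", 10 times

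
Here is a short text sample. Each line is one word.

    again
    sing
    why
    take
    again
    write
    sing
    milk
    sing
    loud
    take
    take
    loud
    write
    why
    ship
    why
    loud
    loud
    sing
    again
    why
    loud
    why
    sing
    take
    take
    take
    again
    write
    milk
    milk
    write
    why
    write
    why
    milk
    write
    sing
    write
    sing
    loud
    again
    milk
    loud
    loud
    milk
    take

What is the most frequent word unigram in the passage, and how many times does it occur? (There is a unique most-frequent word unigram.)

Unigram frequencies (highest first):
  loud: 8
  sing: 7
  why: 7
  take: 7
  write: 7
  milk: 6
  … (2 more, each ≤ 5)

"loud", 8 times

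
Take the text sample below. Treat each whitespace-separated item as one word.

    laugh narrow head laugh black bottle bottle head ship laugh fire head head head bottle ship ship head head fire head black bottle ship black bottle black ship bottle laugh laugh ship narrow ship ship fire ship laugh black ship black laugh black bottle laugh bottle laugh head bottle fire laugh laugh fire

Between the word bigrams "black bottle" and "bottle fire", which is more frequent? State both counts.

"black bottle": 4 occurrences
"bottle fire": 1 occurrence

"black bottle" (4 vs 1)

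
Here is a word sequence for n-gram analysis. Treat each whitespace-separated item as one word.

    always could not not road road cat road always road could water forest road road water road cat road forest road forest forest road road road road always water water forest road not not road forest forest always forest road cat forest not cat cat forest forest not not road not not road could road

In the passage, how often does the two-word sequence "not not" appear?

4

Scanning the 54 overlapping bigram windows for "not not":
  position 3–4: not not
  position 33–34: not not
  position 48–49: not not
  position 51–52: not not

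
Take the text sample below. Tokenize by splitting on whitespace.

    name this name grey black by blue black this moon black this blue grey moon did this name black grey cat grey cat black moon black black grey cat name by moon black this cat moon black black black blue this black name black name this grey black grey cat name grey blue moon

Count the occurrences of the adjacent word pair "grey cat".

4

Scanning the 53 overlapping bigram windows for "grey cat":
  position 20–21: grey cat
  position 22–23: grey cat
  position 28–29: grey cat
  position 49–50: grey cat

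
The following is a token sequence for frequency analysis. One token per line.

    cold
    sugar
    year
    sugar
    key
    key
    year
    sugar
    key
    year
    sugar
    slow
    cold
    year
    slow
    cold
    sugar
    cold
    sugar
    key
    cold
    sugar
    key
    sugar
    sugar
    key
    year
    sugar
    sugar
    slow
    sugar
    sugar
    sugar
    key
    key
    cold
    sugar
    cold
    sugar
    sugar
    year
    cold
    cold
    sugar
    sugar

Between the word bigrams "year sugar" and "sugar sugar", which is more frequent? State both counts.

"sugar sugar" (6 vs 4)

"year sugar": 4 occurrences
"sugar sugar": 6 occurrences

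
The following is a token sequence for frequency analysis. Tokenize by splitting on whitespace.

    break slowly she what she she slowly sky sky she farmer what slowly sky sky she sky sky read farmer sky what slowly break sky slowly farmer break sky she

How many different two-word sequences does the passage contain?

30 tokens → 29 bigram windows in total.
Repeated bigrams (each contributes count−1 duplicates):
  sky she: 3
  sky sky: 3
  break sky: 2
  slowly sky: 2
  what slowly: 2
7 duplicate windows → 29 − 7 = 22 distinct.

22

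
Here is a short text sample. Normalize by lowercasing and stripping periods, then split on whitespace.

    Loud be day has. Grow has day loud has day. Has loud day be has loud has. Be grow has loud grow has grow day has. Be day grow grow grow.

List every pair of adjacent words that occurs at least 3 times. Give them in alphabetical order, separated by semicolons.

Bigram counts meeting the condition (at least 3 times):
  day has: 3
  grow has: 3
  has loud: 3

day has; grow has; has loud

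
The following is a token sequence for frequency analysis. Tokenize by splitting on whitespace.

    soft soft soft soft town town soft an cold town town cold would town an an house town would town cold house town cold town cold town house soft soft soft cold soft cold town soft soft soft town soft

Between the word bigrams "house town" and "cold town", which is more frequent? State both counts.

"house town": 2 occurrences
"cold town": 4 occurrences

"cold town" (4 vs 2)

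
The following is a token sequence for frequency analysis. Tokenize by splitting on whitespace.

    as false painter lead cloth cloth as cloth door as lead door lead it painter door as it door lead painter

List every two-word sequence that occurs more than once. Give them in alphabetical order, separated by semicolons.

door as; door lead

Bigram counts meeting the condition (more than once):
  door as: 2
  door lead: 2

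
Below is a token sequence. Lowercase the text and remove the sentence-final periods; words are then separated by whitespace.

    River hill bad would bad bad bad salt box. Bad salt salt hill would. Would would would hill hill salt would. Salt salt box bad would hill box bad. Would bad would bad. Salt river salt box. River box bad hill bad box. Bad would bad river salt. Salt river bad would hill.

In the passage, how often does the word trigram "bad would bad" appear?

4

Scanning the 51 overlapping trigram windows for "bad would bad":
  position 3–5: bad would bad
  position 29–31: bad would bad
  position 31–33: bad would bad
  position 44–46: bad would bad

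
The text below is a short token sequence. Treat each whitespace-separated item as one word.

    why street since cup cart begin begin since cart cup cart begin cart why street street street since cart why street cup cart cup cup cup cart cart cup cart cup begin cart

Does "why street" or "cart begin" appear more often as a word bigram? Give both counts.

"why street" (3 vs 2)

"why street": 3 occurrences
"cart begin": 2 occurrences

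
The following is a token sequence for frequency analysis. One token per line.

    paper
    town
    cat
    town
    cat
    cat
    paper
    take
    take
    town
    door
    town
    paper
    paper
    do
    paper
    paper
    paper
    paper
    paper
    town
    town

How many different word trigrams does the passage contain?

18

22 tokens → 20 trigram windows in total.
Repeated trigrams (each contributes count−1 duplicates):
  paper paper paper: 3
2 duplicate windows → 20 − 2 = 18 distinct.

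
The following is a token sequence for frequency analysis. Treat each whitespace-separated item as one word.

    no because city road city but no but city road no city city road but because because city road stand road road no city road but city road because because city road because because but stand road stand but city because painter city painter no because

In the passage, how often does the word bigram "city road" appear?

7

Scanning the 45 overlapping bigram windows for "city road":
  position 3–4: city road
  position 9–10: city road
  position 13–14: city road
  position 18–19: city road
  position 24–25: city road
  position 27–28: city road
  position 31–32: city road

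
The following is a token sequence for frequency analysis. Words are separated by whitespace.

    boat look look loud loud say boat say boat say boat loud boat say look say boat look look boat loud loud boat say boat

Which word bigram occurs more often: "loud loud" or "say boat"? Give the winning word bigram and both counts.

"say boat" (5 vs 2)

"loud loud": 2 occurrences
"say boat": 5 occurrences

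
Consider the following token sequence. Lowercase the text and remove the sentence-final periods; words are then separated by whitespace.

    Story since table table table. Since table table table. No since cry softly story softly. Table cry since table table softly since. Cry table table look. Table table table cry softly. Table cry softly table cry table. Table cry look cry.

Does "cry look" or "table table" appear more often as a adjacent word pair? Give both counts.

"table table" (9 vs 1)

"cry look": 1 occurrence
"table table": 9 occurrences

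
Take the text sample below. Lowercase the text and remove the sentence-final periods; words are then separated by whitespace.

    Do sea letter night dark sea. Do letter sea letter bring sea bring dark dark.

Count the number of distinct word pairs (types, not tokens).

15 tokens → 14 bigram windows in total.
Repeated bigrams (each contributes count−1 duplicates):
  sea letter: 2
1 duplicate windows → 14 − 1 = 13 distinct.

13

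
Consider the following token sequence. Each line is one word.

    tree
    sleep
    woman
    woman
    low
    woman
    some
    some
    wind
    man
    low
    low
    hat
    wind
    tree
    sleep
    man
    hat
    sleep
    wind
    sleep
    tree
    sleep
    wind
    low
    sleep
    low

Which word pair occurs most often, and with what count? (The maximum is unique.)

"tree sleep", 3 times

Bigram frequencies (highest first):
  tree sleep: 3
  sleep wind: 2
  sleep woman: 1
  woman woman: 1
  woman low: 1
  low woman: 1
  … (17 more, each ≤ 1)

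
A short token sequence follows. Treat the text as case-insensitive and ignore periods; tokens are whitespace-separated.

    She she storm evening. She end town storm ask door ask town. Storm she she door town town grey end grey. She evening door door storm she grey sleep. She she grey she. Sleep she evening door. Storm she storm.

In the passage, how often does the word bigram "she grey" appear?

Scanning the 39 overlapping bigram windows for "she grey":
  position 27–28: she grey
  position 31–32: she grey

2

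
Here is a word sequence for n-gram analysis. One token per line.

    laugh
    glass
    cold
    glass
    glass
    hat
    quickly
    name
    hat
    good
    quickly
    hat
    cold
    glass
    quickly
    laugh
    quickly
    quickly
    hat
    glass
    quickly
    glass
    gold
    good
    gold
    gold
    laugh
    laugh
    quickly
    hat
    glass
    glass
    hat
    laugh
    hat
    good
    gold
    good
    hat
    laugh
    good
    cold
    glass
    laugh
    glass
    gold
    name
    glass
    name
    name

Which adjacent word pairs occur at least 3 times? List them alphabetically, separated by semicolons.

cold glass; quickly hat

Bigram counts meeting the condition (at least 3 times):
  cold glass: 3
  quickly hat: 3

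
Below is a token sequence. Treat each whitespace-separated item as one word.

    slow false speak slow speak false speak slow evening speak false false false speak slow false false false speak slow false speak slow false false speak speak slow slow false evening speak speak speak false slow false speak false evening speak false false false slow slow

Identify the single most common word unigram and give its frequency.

Unigram frequencies (highest first):
  false: 18
  speak: 14
  slow: 11
  evening: 3

"false", 18 times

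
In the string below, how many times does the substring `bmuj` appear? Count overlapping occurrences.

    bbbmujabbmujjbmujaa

3

Sliding a length-4 window over the 19 characters (16 positions):
  position 3–6: bmuj
  position 9–12: bmuj
  position 14–17: bmuj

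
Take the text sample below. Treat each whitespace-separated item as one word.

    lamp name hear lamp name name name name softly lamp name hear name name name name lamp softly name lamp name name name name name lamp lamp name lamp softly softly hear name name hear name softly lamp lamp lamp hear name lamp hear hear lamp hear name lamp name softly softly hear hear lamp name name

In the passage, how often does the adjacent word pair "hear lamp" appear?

3

Scanning the 56 overlapping bigram windows for "hear lamp":
  position 3–4: hear lamp
  position 45–46: hear lamp
  position 54–55: hear lamp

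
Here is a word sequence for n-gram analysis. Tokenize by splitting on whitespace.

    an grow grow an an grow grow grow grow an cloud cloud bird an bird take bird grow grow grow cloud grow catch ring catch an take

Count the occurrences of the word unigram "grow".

10

Scanning the 27 tokens for "grow":
  position 2: grow
  position 3: grow
  position 6: grow
  position 7: grow
  position 8: grow
  position 9: grow
  position 18: grow
  position 19: grow
  position 20: grow
  position 22: grow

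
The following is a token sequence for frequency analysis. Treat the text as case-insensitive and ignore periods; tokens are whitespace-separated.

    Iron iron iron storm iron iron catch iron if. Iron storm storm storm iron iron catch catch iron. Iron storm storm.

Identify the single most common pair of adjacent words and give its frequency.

Bigram frequencies (highest first):
  iron iron: 5
  iron storm: 3
  storm storm: 3
  storm iron: 2
  iron catch: 2
  catch iron: 2
  … (3 more, each ≤ 1)

"iron iron", 5 times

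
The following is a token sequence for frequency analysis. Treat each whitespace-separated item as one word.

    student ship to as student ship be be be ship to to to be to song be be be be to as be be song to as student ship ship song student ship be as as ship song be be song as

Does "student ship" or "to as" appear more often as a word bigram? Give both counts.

"student ship": 4 occurrences
"to as": 3 occurrences

"student ship" (4 vs 3)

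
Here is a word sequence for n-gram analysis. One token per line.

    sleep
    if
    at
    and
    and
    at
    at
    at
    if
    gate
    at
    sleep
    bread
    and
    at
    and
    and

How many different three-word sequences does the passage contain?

17 tokens → 15 trigram windows in total.
Repeated trigrams (each contributes count−1 duplicates):
  at and and: 2
1 duplicate windows → 15 − 1 = 14 distinct.

14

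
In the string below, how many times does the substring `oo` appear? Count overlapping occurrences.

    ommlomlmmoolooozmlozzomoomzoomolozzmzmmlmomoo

Sliding a length-2 window over the 45 characters (44 positions):
  position 10–11: oo
  position 13–14: oo
  position 14–15: oo
  position 24–25: oo
  position 28–29: oo
  position 44–45: oo

6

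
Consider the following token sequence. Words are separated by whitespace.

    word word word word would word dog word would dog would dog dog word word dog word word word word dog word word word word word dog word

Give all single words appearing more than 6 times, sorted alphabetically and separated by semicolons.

dog; word

Unigram counts meeting the condition (more than 6 times):
  dog: 7
  word: 18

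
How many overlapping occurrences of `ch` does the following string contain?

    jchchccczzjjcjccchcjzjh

Sliding a length-2 window over the 23 characters (22 positions):
  position 2–3: ch
  position 4–5: ch
  position 17–18: ch

3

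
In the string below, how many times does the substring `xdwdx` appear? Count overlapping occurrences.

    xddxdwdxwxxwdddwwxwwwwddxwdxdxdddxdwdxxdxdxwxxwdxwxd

2

Sliding a length-5 window over the 52 characters (48 positions):
  position 4–8: xdwdx
  position 34–38: xdwdx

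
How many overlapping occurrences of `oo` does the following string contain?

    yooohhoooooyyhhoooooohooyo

12

Sliding a length-2 window over the 26 characters (25 positions):
  position 2–3: oo
  position 3–4: oo
  position 7–8: oo
  position 8–9: oo
  position 9–10: oo
  position 10–11: oo
  position 16–17: oo
  position 17–18: oo
  position 18–19: oo
  position 19–20: oo
  … (2 more)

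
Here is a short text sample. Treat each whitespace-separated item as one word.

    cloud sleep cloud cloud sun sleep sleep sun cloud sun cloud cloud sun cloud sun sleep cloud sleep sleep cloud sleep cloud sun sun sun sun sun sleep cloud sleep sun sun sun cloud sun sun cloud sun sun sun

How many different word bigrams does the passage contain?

40 tokens → 39 bigram windows in total.
Repeated bigrams (each contributes count−1 duplicates):
  sun sun: 9
  cloud sun: 7
  sleep cloud: 5
  sun cloud: 5
  cloud sleep: 4
  sun sleep: 3
  cloud cloud: 2
  sleep sleep: 2
  … (1 more repeated)
30 duplicate windows → 39 − 30 = 9 distinct.

9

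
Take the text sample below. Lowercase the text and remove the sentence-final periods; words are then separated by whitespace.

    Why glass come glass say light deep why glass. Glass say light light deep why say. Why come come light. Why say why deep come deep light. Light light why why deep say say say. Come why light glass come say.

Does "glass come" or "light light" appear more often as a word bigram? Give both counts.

"light light" (3 vs 2)

"glass come": 2 occurrences
"light light": 3 occurrences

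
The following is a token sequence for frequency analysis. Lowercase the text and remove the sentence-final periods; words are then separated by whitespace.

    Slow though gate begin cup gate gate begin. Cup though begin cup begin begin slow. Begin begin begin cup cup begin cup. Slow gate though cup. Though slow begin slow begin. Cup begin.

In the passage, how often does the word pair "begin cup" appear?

6

Scanning the 32 overlapping bigram windows for "begin cup":
  position 4–5: begin cup
  position 8–9: begin cup
  position 11–12: begin cup
  position 18–19: begin cup
  position 21–22: begin cup
  position 31–32: begin cup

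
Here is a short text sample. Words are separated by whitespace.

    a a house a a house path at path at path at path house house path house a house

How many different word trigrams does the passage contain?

13

19 tokens → 17 trigram windows in total.
Repeated trigrams (each contributes count−1 duplicates):
  path at path: 3
  a a house: 2
  at path at: 2
4 duplicate windows → 17 − 4 = 13 distinct.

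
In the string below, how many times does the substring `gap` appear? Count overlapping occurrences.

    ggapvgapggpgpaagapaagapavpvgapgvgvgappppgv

Sliding a length-3 window over the 42 characters (40 positions):
  position 2–4: gap
  position 6–8: gap
  position 16–18: gap
  position 21–23: gap
  position 28–30: gap
  position 35–37: gap

6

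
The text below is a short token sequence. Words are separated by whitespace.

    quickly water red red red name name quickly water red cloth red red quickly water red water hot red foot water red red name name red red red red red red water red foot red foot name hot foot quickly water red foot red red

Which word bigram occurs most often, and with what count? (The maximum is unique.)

"red red", 10 times

Bigram frequencies (highest first):
  red red: 10
  water red: 6
  quickly water: 4
  red foot: 4
  red name: 2
  name name: 2
  … (14 more, each ≤ 2)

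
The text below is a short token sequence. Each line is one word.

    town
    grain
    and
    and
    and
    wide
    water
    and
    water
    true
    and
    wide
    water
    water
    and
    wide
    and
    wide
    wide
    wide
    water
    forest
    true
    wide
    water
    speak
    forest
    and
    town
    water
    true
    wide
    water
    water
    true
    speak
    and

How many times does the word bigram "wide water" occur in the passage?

5

Scanning the 36 overlapping bigram windows for "wide water":
  position 6–7: wide water
  position 12–13: wide water
  position 20–21: wide water
  position 24–25: wide water
  position 32–33: wide water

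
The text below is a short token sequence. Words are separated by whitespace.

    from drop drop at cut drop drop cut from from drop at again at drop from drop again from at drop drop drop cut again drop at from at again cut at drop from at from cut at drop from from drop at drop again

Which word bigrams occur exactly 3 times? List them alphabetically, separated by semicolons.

Bigram counts meeting the condition (exactly 3 times):
  drop from: 3
  from at: 3

drop from; from at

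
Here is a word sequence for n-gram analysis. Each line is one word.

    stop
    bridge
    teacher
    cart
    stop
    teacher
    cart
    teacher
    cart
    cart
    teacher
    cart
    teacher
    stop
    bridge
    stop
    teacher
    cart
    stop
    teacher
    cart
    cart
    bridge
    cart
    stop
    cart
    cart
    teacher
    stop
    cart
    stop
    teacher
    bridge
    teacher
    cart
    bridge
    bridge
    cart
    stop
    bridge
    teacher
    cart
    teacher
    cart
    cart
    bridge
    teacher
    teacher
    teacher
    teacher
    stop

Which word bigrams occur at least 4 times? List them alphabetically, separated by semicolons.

bridge teacher; cart cart; cart stop; cart teacher; stop teacher; teacher cart

Bigram counts meeting the condition (at least 4 times):
  bridge teacher: 4
  cart cart: 4
  cart stop: 5
  cart teacher: 5
  stop teacher: 4
  teacher cart: 9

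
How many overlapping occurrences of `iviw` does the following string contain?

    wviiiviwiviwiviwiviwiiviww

5

Sliding a length-4 window over the 26 characters (23 positions):
  position 5–8: iviw
  position 9–12: iviw
  position 13–16: iviw
  position 17–20: iviw
  position 22–25: iviw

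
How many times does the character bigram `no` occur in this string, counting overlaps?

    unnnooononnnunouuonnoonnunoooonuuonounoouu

7

Sliding a length-2 window over the 42 characters (41 positions):
  position 4–5: no
  position 8–9: no
  position 14–15: no
  position 20–21: no
  position 26–27: no
  position 35–36: no
  position 38–39: no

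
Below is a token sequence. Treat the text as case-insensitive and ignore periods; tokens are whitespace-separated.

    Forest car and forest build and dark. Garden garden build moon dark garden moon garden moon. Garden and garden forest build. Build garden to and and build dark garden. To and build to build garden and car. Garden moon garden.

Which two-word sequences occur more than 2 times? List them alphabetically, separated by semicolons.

Bigram counts meeting the condition (more than 2 times):
  dark garden: 3
  garden moon: 3
  moon garden: 3

dark garden; garden moon; moon garden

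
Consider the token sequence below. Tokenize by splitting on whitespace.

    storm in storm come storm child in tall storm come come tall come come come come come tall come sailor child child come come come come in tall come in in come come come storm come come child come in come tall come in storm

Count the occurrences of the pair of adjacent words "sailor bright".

Scanning the 44 overlapping bigram windows for "sailor bright":
  (none found)

0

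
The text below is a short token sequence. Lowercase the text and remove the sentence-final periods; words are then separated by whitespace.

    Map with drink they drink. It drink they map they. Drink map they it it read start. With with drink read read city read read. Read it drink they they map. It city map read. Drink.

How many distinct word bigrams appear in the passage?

26

36 tokens → 35 bigram windows in total.
Repeated bigrams (each contributes count−1 duplicates):
  drink they: 3
  read read: 3
  it drink: 2
  map they: 2
  they drink: 2
  they map: 2
  with drink: 2
9 duplicate windows → 35 − 9 = 26 distinct.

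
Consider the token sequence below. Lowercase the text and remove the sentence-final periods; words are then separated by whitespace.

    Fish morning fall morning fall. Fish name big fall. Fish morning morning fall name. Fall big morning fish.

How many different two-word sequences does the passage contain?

13

18 tokens → 17 bigram windows in total.
Repeated bigrams (each contributes count−1 duplicates):
  morning fall: 3
  fall fish: 2
  fish morning: 2
4 duplicate windows → 17 − 4 = 13 distinct.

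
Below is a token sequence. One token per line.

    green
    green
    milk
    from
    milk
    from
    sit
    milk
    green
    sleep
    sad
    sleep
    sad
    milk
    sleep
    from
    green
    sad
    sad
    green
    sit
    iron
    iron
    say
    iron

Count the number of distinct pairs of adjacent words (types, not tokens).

25 tokens → 24 bigram windows in total.
Repeated bigrams (each contributes count−1 duplicates):
  milk from: 2
  sleep sad: 2
2 duplicate windows → 24 − 2 = 22 distinct.

22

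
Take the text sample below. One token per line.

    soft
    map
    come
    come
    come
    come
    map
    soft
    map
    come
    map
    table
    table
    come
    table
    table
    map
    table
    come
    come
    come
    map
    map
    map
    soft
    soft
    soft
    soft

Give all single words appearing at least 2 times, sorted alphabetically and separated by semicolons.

come; map; soft; table

Unigram counts meeting the condition (at least 2 times):
  come: 9
  map: 8
  soft: 6
  table: 5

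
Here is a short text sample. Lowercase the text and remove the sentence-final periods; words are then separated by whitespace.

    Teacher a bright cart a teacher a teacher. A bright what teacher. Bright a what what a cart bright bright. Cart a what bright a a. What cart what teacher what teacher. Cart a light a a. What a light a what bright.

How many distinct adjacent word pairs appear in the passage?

23

43 tokens → 42 bigram windows in total.
Repeated bigrams (each contributes count−1 duplicates):
  a what: 5
  cart a: 3
  teacher a: 3
  what teacher: 3
  a a: 2
  a bright: 2
  a light: 2
  a teacher: 2
  … (5 more repeated)
19 duplicate windows → 42 − 19 = 23 distinct.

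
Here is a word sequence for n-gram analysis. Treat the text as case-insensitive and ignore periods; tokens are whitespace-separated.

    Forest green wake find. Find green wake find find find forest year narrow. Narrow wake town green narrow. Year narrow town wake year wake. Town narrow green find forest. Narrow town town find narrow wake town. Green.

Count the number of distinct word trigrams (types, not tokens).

31

37 tokens → 35 trigram windows in total.
Repeated trigrams (each contributes count−1 duplicates):
  green wake find: 2
  narrow wake town: 2
  wake find find: 2
  wake town green: 2
4 duplicate windows → 35 − 4 = 31 distinct.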